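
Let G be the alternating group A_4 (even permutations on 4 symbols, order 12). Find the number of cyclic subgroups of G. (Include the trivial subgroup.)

Each element a generates a cyclic subgroup ⟨a⟩; distinct elements may generate the same one (a cyclic group of order d has φ(d) generators).
Cyclic subgroups by order — order 1: 1; order 2: 3; order 3: 4.
Total: 8.

8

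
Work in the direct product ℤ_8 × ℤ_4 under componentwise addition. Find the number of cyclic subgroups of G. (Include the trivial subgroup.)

14

Group the elements of G by the cyclic subgroup they generate; each cyclic subgroup of order d accounts for φ(d) elements.
Cyclic subgroups by order — order 1: 1; order 2: 3; order 4: 6; order 8: 4.
Total: 14.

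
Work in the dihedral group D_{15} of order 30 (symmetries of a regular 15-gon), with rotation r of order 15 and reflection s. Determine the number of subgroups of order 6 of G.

|G| = 30 and 6 | 30, so subgroups of order 6 are possible by Lagrange.
The subgroups of order 6 are: {e, r^5, r^10, s, r^5s, r^10s}; {e, r^5, r^10, rs, r^6s, r^11s}; {e, r^5, r^10, r^2s, r^7s, r^12s}; {e, r^5, r^10, r^3s, r^8s, r^13s}; … (5 in all).
So G has 5 subgroups of order 6.

5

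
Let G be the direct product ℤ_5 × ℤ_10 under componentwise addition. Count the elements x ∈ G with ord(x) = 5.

An element (a,b) has order lcm(ord(a), ord(b)); count pairs with lcm equal to 5.
Enumerating gives 24 such elements.

24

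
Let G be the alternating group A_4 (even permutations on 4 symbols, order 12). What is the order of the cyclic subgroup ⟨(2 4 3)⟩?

Computing powers of (2 4 3): the smallest k with ((2 4 3))^k = e is k = 3.

3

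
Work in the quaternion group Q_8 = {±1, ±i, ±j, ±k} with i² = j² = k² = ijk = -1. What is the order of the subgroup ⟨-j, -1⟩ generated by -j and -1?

4

|⟨-j⟩| = 4 and |⟨-1⟩| = 2, so |H| is a multiple of lcm(4, 2) = 4 and divides |G| = 8.
Closing under the operation: H = {1, -1, j, -j}, so |H| = 4.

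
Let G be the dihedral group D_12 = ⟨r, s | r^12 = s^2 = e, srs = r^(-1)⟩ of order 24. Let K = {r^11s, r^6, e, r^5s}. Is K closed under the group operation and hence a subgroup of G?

|K| = 4 divides |G| = 24, consistent with Lagrange.
K contains the identity, every element's inverse is in K, and K is closed under ·: it is a subgroup.

Yes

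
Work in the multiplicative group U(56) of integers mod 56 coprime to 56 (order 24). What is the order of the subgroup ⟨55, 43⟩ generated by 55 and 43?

4

|⟨55⟩| = 2 and |⟨43⟩| = 2, so |H| is a multiple of lcm(2, 2) = 2 and divides |G| = 24.
Closing under the operation: H = {1, 13, 43, 55}, so |H| = 4.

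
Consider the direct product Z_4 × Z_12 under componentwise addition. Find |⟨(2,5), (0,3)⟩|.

|⟨(2,5)⟩| = 12 and |⟨(0,3)⟩| = 4, so |H| is a multiple of lcm(12, 4) = 12 and divides |G| = 48.
Closing under the operation: H = {(0,0), (0,1), (0,2), (0,3), (0,4), (0,5), (0,6), (0,7), (0,8), (0,9), (0,10), (0,11), (2,0), (2,1), (2,2), (2,3), (2,4), (2,5), (2,6), (2,7), (2,8), (2,9), (2,10), (2,11)}, so |H| = 24.

24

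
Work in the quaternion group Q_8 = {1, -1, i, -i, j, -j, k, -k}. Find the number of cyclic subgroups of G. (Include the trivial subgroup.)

Group the elements of G by the cyclic subgroup they generate; each cyclic subgroup of order d accounts for φ(d) elements.
Cyclic subgroups by order — order 1: 1; order 2: 1; order 4: 3.
Total: 5.

5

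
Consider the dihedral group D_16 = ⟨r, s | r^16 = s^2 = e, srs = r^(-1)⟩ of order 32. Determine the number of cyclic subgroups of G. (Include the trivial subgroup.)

21

Group the elements of G by the cyclic subgroup they generate; each cyclic subgroup of order d accounts for φ(d) elements.
Cyclic subgroups by order — order 1: 1; order 2: 17; order 4: 1; order 8: 1; order 16: 1.
Total: 21.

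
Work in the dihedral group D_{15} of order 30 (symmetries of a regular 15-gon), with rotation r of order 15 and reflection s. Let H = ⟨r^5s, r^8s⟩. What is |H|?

10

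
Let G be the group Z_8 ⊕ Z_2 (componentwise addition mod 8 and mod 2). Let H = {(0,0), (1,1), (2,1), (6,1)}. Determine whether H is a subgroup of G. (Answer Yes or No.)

(1,1) ∈ H but its inverse (7,1) ∉ H, so H is not a subgroup.

No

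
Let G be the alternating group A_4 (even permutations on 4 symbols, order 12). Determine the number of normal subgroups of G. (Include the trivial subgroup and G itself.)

3

G has 10 subgroups. Checking conjugation-invariance by order — order 1: 1/1 normal; order 2: 0/3 normal; order 3: 0/4 normal; order 4: 1/1 normal; order 12: 1/1 normal.
Total normal subgroups: 3.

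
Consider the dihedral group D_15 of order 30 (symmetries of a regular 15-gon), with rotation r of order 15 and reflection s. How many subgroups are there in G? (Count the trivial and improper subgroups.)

28

|G| = 30, so by Lagrange every subgroup order divides 30. Divisors: 1, 2, 3, 5, 6, 10, 15, 30.
Subgroups by order — order 1: 1; order 2: 15; order 3: 1; order 5: 1; order 6: 5; order 10: 3; order 15: 1; order 30: 1.
Total: 1 + 15 + 1 + 1 + 5 + 3 + 1 + 1 = 28.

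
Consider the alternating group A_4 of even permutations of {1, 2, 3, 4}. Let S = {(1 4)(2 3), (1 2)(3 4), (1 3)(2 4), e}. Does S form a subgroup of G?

|S| = 4 divides |G| = 12, consistent with Lagrange.
S contains the identity, every element's inverse is in S, and S is closed under ∘: it is a subgroup.

Yes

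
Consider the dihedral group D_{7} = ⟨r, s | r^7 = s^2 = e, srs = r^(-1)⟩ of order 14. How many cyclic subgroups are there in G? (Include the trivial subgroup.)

Each element a generates a cyclic subgroup ⟨a⟩; distinct elements may generate the same one (a cyclic group of order d has φ(d) generators).
Cyclic subgroups by order — order 1: 1; order 2: 7; order 7: 1.
Total: 9.

9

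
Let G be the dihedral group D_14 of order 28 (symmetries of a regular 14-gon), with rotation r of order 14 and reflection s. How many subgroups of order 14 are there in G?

3

|G| = 28 and 14 | 28, so subgroups of order 14 are possible by Lagrange.
The subgroups of order 14 are: {e, r, r^2, r^3, r^4, r^5, r^6, r^7, r^8, r^9, r^10, r^11, r^12, r^13}; {e, r^2, r^4, r^6, r^8, r^10, r^12, s, r^2s, r^4s, r^6s, r^8s, r^10s, r^12s}; {e, r^2, r^4, r^6, r^8, r^10, r^12, rs, r^3s, r^5s, r^7s, r^9s, r^11s, r^13s}.
So G has 3 subgroups of order 14.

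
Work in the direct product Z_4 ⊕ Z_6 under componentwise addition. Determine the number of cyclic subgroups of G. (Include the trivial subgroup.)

12

Each element a generates a cyclic subgroup ⟨a⟩; distinct elements may generate the same one (a cyclic group of order d has φ(d) generators).
Cyclic subgroups by order — order 1: 1; order 2: 3; order 3: 1; order 4: 2; order 6: 3; order 12: 2.
Total: 12.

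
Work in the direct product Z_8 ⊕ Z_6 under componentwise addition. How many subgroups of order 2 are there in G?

3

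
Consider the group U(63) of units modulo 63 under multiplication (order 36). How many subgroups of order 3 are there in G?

4

|G| = 36 and 3 | 36, so subgroups of order 3 are possible by Lagrange.
The subgroups of order 3 are: {1, 4, 16}; {1, 22, 43}; {1, 25, 58}; {1, 37, 46}.
So G has 4 subgroups of order 3.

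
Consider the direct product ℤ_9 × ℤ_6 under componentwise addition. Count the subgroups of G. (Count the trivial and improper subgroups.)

20

|G| = 54, so by Lagrange every subgroup order divides 54. Divisors: 1, 2, 3, 6, 9, 18, 27, 54.
Subgroups by order — order 1: 1; order 2: 1; order 3: 4; order 6: 4; order 9: 4; order 18: 4; order 27: 1; order 54: 1.
Total: 1 + 1 + 4 + 4 + 4 + 4 + 1 + 1 = 20.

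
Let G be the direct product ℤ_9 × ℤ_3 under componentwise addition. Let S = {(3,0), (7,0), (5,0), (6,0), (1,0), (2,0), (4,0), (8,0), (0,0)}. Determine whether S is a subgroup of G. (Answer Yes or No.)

|S| = 9 divides |G| = 27, consistent with Lagrange.
S contains the identity, every element's inverse is in S, and S is closed under +: it is a subgroup.
In fact S = ⟨(4,0)⟩.

Yes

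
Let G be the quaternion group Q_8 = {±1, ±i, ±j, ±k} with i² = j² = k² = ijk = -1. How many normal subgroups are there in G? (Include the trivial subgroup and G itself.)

6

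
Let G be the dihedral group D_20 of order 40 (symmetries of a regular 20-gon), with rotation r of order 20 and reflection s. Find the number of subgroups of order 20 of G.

3

|G| = 40 and 20 | 40, so subgroups of order 20 are possible by Lagrange.
The subgroups of order 20 are: {e, r, r^2, r^3, r^4, r^5, r^6, r^7, r^8, r^9, r^10, r^11, r^12, r^13, r^14, r^15, r^16, r^17, r^18, r^19}; {e, r^2, r^4, r^6, r^8, r^10, r^12, r^14, r^16, r^18, s, r^2s, r^4s, r^6s, r^8s, r^10s, r^12s, r^14s, r^16s, r^18s}; {e, r^2, r^4, r^6, r^8, r^10, r^12, r^14, r^16, r^18, rs, r^3s, r^5s, r^7s, r^9s, r^11s, r^13s, r^15s, r^17s, r^19s}.
So G has 3 subgroups of order 20.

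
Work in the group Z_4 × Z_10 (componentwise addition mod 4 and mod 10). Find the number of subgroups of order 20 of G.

3

|G| = 40 and 20 | 40, so subgroups of order 20 are possible by Lagrange.
The subgroups of order 20 are: {(0,0), (0,1), (0,2), (0,3), (0,4), (0,5), (0,6), (0,7), (0,8), (0,9), (2,0), (2,1), (2,2), (2,3), (2,4), (2,5), (2,6), (2,7), (2,8), (2,9)}; {(0,0), (0,2), (0,4), (0,6), (0,8), (1,0), (1,2), (1,4), (1,6), (1,8), (2,0), (2,2), (2,4), (2,6), (2,8), (3,0), (3,2), (3,4), (3,6), (3,8)}; {(0,0), (0,2), (0,4), (0,6), (0,8), (1,1), (1,3), (1,5), (1,7), (1,9), (2,0), (2,2), (2,4), (2,6), (2,8), (3,1), (3,3), (3,5), (3,7), (3,9)}.
So G has 3 subgroups of order 20.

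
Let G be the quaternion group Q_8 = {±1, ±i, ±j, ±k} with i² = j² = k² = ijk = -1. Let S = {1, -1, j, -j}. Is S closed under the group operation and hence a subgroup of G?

Yes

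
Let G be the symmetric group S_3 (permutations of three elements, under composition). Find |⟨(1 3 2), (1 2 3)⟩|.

|⟨(1 3 2)⟩| = 3 and |⟨(1 2 3)⟩| = 3, so |H| is a multiple of lcm(3, 3) = 3 and divides |G| = 6.
Closing under the operation: H = {e, (1 2 3), (1 3 2)}, so |H| = 3.

3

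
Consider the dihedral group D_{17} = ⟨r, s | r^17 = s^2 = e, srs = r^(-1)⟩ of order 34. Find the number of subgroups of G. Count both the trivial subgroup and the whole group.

20

|G| = 34, so by Lagrange every subgroup order divides 34. Divisors: 1, 2, 17, 34.
Subgroups by order — order 1: 1; order 2: 17; order 17: 1; order 34: 1.
Total: 1 + 17 + 1 + 1 = 20.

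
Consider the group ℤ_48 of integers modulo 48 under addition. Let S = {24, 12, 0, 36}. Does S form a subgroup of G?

|S| = 4 divides |G| = 48, consistent with Lagrange.
S contains the identity, every element's inverse is in S, and S is closed under +: it is a subgroup.
In fact S = ⟨12⟩.

Yes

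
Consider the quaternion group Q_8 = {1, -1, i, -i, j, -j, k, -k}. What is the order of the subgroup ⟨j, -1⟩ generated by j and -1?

4

|⟨j⟩| = 4 and |⟨-1⟩| = 2, so |H| is a multiple of lcm(4, 2) = 4 and divides |G| = 8.
Closing under the operation: H = {1, -1, j, -j}, so |H| = 4.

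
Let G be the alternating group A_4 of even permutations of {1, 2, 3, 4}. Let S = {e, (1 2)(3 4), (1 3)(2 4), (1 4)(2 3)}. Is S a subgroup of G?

|S| = 4 divides |G| = 12, consistent with Lagrange.
S contains the identity, every element's inverse is in S, and S is closed under ∘: it is a subgroup.

Yes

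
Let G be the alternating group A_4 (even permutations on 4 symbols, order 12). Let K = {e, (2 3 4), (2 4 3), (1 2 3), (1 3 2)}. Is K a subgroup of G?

|K| = 5 does not divide |G| = 12, so by Lagrange K is not a subgroup.

No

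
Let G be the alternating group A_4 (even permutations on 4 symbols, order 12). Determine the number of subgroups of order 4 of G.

1

|G| = 12 and 4 | 12, so subgroups of order 4 are possible by Lagrange.
The subgroups of order 4 are: {e, (1 2)(3 4), (1 3)(2 4), (1 4)(2 3)}.
So G has 1 subgroup of order 4.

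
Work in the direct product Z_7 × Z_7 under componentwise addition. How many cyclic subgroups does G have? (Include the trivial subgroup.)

Group the elements of G by the cyclic subgroup they generate; each cyclic subgroup of order d accounts for φ(d) elements.
Cyclic subgroups by order — order 1: 1; order 7: 8.
Total: 9.

9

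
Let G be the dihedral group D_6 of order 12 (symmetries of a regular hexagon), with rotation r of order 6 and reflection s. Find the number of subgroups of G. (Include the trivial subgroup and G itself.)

16

|G| = 12, so by Lagrange every subgroup order divides 12. Divisors: 1, 2, 3, 4, 6, 12.
Subgroups by order — order 1: 1; order 2: 7; order 3: 1; order 4: 3; order 6: 3; order 12: 1.
Total: 1 + 7 + 1 + 3 + 3 + 1 = 16.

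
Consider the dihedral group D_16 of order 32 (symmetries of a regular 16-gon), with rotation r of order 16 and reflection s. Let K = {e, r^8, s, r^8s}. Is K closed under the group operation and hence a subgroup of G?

Yes

|K| = 4 divides |G| = 32, consistent with Lagrange.
K contains the identity, every element's inverse is in K, and K is closed under ·: it is a subgroup.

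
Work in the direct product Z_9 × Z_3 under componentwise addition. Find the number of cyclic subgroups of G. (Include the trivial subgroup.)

8

Group the elements of G by the cyclic subgroup they generate; each cyclic subgroup of order d accounts for φ(d) elements.
Cyclic subgroups by order — order 1: 1; order 3: 4; order 9: 3.
Total: 8.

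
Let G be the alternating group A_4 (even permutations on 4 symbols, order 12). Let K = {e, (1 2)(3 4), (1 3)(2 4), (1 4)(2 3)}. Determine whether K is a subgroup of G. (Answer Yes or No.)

|K| = 4 divides |G| = 12, consistent with Lagrange.
K contains the identity, every element's inverse is in K, and K is closed under ∘: it is a subgroup.

Yes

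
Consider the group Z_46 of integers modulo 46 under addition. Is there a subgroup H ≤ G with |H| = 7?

7 does not divide |G| = 46, so by Lagrange no subgroup of order 7 exists.

No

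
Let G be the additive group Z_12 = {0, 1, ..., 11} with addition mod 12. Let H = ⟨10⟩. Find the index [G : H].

2

|⟨10⟩| = 6 and |G| = 12.
By Lagrange, [G : H] = |G|/|H| = 12/6 = 2.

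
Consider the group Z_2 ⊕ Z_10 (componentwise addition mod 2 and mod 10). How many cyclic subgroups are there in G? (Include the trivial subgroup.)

A cyclic subgroup of order d is generated by each of its φ(d) elements of order d, so the cyclic subgroups of order d number (#elements of order d)/φ(d).
Cyclic subgroups by order — order 1: 1; order 2: 3; order 5: 1; order 10: 3.
Total: 8.

8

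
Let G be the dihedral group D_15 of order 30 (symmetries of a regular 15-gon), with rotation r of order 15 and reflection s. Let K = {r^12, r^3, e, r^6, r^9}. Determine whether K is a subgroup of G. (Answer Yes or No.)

|K| = 5 divides |G| = 30, consistent with Lagrange.
K contains the identity, every element's inverse is in K, and K is closed under ·: it is a subgroup.
In fact K = ⟨r^9⟩.

Yes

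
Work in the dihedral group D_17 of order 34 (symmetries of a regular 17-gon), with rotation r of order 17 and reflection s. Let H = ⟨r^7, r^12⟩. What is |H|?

17

|⟨r^7⟩| = 17 and |⟨r^12⟩| = 17, so |H| is a multiple of lcm(17, 17) = 17 and divides |G| = 34.
Closing under the operation: H = {e, r, r^2, r^3, r^4, r^5, r^6, r^7, r^8, r^9, r^10, r^11, r^12, r^13, r^14, r^15, r^16}, so |H| = 17.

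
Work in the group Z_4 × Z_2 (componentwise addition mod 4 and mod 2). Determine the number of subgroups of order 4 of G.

3

|G| = 8 and 4 | 8, so subgroups of order 4 are possible by Lagrange.
The subgroups of order 4 are: {(0,0), (0,1), (2,0), (2,1)}; {(0,0), (1,0), (2,0), (3,0)}; {(0,0), (1,1), (2,0), (3,1)}.
So G has 3 subgroups of order 4.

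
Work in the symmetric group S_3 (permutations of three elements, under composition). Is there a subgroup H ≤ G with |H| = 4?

No

4 does not divide |G| = 6, so by Lagrange no subgroup of order 4 exists.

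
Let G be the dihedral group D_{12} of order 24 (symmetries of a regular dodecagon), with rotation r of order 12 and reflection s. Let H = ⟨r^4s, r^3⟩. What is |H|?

|⟨r^4s⟩| = 2 and |⟨r^3⟩| = 4, so |H| is a multiple of lcm(2, 4) = 4 and divides |G| = 24.
Closing under the operation: H = {e, r^3, r^6, r^9, rs, r^4s, r^7s, r^10s}, so |H| = 8.

8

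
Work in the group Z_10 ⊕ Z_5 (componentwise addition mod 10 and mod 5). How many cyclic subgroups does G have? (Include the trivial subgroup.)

Each element a generates a cyclic subgroup ⟨a⟩; distinct elements may generate the same one (a cyclic group of order d has φ(d) generators).
Cyclic subgroups by order — order 1: 1; order 2: 1; order 5: 6; order 10: 6.
Total: 14.

14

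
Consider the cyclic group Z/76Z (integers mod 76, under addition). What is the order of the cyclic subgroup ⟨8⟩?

19

In Z/76Z, the order of an element a is n/gcd(a, n).
gcd(8, 76) = 4, so |⟨8⟩| = 76/4 = 19.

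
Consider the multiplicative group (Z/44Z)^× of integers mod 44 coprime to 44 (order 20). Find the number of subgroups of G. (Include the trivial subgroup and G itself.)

10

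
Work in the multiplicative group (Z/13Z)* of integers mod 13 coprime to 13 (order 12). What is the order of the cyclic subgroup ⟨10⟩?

6

Compute successive powers of 10 mod 13: 10, 9, 12, 3, 4, 1; 10^6 ≡ 1 (mod 13).
So |⟨10⟩| = 6.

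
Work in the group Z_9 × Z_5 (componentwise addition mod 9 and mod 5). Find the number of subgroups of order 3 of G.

1

|G| = 45 and 3 | 45, so subgroups of order 3 are possible by Lagrange.
The subgroups of order 3 are: {(0,0), (3,0), (6,0)}.
So G has 1 subgroup of order 3.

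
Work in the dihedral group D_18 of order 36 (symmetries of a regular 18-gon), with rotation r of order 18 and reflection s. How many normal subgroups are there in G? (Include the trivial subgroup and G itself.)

9

G has 45 subgroups. Checking conjugation-invariance by order — order 1: 1/1 normal; order 2: 1/19 normal; order 3: 1/1 normal; order 4: 0/9 normal; order 6: 1/7 normal; order 9: 1/1 normal; order 12: 0/3 normal; order 18: 3/3 normal; order 36: 1/1 normal.
Total normal subgroups: 9.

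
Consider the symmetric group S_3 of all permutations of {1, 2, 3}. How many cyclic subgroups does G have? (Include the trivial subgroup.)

Each element a generates a cyclic subgroup ⟨a⟩; distinct elements may generate the same one (a cyclic group of order d has φ(d) generators).
Cyclic subgroups by order — order 1: 1; order 2: 3; order 3: 1.
Total: 5.

5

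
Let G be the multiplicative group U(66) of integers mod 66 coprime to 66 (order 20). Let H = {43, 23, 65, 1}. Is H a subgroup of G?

Yes

|H| = 4 divides |G| = 20, consistent with Lagrange.
H contains the identity, every element's inverse is in H, and H is closed under ·: it is a subgroup.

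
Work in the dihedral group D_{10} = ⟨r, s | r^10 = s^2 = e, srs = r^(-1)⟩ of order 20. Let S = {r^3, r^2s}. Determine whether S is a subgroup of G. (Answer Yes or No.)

The identity e ∉ S, so S is not a subgroup.

No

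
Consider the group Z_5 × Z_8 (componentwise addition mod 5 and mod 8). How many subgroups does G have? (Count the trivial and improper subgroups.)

|G| = 40, so by Lagrange every subgroup order divides 40. Divisors: 1, 2, 4, 5, 8, 10, 20, 40.
Subgroups by order — order 1: 1; order 2: 1; order 4: 1; order 5: 1; order 8: 1; order 10: 1; order 20: 1; order 40: 1.
Total: 1 + 1 + 1 + 1 + 1 + 1 + 1 + 1 = 8.

8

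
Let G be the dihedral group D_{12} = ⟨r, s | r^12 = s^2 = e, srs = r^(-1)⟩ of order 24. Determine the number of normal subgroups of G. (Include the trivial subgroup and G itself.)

9

G has 34 subgroups. Checking conjugation-invariance by order — order 1: 1/1 normal; order 2: 1/13 normal; order 3: 1/1 normal; order 4: 1/7 normal; order 6: 1/5 normal; order 8: 0/3 normal; order 12: 3/3 normal; order 24: 1/1 normal.
Total normal subgroups: 9.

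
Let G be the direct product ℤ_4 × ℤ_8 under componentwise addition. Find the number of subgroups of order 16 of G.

3

|G| = 32 and 16 | 32, so subgroups of order 16 are possible by Lagrange.
The subgroups of order 16 are: {(0,0), (0,1), (0,2), (0,3), (0,4), (0,5), (0,6), (0,7), (2,0), (2,1), (2,2), (2,3), (2,4), (2,5), (2,6), (2,7)}; {(0,0), (0,2), (0,4), (0,6), (1,0), (1,2), (1,4), (1,6), (2,0), (2,2), (2,4), (2,6), (3,0), (3,2), (3,4), (3,6)}; {(0,0), (0,2), (0,4), (0,6), (1,1), (1,3), (1,5), (1,7), (2,0), (2,2), (2,4), (2,6), (3,1), (3,3), (3,5), (3,7)}.
So G has 3 subgroups of order 16.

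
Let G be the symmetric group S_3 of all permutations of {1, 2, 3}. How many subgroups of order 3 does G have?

1

|G| = 6 and 3 | 6, so subgroups of order 3 are possible by Lagrange.
The subgroups of order 3 are: {e, (1 2 3), (1 3 2)}.
So G has 1 subgroup of order 3.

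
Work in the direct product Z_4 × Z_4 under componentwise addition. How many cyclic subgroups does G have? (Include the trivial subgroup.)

A cyclic subgroup of order d is generated by each of its φ(d) elements of order d, so the cyclic subgroups of order d number (#elements of order d)/φ(d).
Cyclic subgroups by order — order 1: 1; order 2: 3; order 4: 6.
Total: 10.

10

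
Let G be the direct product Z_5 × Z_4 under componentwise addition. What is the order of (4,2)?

10

The order of (4,2) in Z_5 × Z_4 is lcm(ord(4) in Z_5, ord(2) in Z_4).
ord(4) = 5 and ord(2) = 2, so |⟨(4,2)⟩| = lcm(5, 2) = 10.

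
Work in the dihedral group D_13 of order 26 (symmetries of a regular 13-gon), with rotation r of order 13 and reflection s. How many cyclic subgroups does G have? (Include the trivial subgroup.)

Each element a generates a cyclic subgroup ⟨a⟩; distinct elements may generate the same one (a cyclic group of order d has φ(d) generators).
Cyclic subgroups by order — order 1: 1; order 2: 13; order 13: 1.
Total: 15.

15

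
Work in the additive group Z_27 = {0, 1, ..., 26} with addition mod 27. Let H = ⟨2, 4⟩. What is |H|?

27

|⟨2⟩| = 27 and |⟨4⟩| = 27, so |H| is a multiple of lcm(27, 27) = 27 and divides |G| = 27.
Closing {2, 4} under the group operation gives all of G, so |H| = 27.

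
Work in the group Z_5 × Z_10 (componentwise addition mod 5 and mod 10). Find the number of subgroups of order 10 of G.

6

|G| = 50 and 10 | 50, so subgroups of order 10 are possible by Lagrange.
The subgroups of order 10 are: {(0,0), (0,1), (0,2), (0,3), (0,4), (0,5), (0,6), (0,7), (0,8), (0,9)}; {(0,0), (0,5), (1,0), (1,5), (2,0), (2,5), (3,0), (3,5), (4,0), (4,5)}; {(0,0), (0,5), (1,1), (1,6), (2,2), (2,7), (3,3), (3,8), (4,4), (4,9)}; {(0,0), (0,5), (1,2), (1,7), (2,4), (2,9), (3,1), (3,6), (4,3), (4,8)}; … (6 in all).
So G has 6 subgroups of order 10.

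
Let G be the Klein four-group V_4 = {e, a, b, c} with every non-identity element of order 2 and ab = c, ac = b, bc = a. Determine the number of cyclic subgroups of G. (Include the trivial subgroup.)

4

Each element a generates a cyclic subgroup ⟨a⟩; distinct elements may generate the same one (a cyclic group of order d has φ(d) generators).
Cyclic subgroups by order — order 1: 1; order 2: 3.
Total: 4.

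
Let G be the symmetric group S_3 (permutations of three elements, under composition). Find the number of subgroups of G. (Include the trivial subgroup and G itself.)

|G| = 6, so by Lagrange every subgroup order divides 6. Divisors: 1, 2, 3, 6.
Subgroups by order — order 1: 1; order 2: 3; order 3: 1; order 6: 1.
Total: 1 + 3 + 1 + 1 = 6.

6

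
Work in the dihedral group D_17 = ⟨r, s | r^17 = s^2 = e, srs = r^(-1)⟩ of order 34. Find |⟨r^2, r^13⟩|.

|⟨r^2⟩| = 17 and |⟨r^13⟩| = 17, so |H| is a multiple of lcm(17, 17) = 17 and divides |G| = 34.
Closing under the operation: H = {e, r, r^2, r^3, r^4, r^5, r^6, r^7, r^8, r^9, r^10, r^11, r^12, r^13, r^14, r^15, r^16}, so |H| = 17.

17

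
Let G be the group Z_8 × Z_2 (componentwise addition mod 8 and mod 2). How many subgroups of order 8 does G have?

3

|G| = 16 and 8 | 16, so subgroups of order 8 are possible by Lagrange.
The subgroups of order 8 are: {(0,0), (0,1), (2,0), (2,1), (4,0), (4,1), (6,0), (6,1)}; {(0,0), (1,0), (2,0), (3,0), (4,0), (5,0), (6,0), (7,0)}; {(0,0), (1,1), (2,0), (3,1), (4,0), (5,1), (6,0), (7,1)}.
So G has 3 subgroups of order 8.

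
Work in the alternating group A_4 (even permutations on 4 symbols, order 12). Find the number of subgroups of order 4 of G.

|G| = 12 and 4 | 12, so subgroups of order 4 are possible by Lagrange.
The subgroups of order 4 are: {e, (1 2)(3 4), (1 3)(2 4), (1 4)(2 3)}.
So G has 1 subgroup of order 4.

1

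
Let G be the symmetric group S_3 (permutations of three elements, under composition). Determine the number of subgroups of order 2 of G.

|G| = 6 and 2 | 6, so subgroups of order 2 are possible by Lagrange.
The subgroups of order 2 are: {e, (1 2)}; {e, (1 3)}; {e, (2 3)}.
So G has 3 subgroups of order 2.

3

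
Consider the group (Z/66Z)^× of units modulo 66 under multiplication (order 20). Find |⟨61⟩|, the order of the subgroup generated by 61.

10

Compute successive powers of 61 mod 66: 61, 25, 7, 31, 43, 49, 19, 37, …; 61^10 ≡ 1 (mod 66).
So |⟨61⟩| = 10.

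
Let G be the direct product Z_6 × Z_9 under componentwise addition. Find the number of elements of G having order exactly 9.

18

An element (a,b) has order lcm(ord(a), ord(b)); count pairs with lcm equal to 9.
Enumerating gives 18 such elements.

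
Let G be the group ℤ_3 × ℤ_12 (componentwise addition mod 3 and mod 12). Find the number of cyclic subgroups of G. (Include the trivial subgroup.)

15

Group the elements of G by the cyclic subgroup they generate; each cyclic subgroup of order d accounts for φ(d) elements.
Cyclic subgroups by order — order 1: 1; order 2: 1; order 3: 4; order 4: 1; order 6: 4; order 12: 4.
Total: 15.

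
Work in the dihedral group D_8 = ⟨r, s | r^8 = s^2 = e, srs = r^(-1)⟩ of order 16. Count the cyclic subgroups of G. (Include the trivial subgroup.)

12

Each element a generates a cyclic subgroup ⟨a⟩; distinct elements may generate the same one (a cyclic group of order d has φ(d) generators).
Cyclic subgroups by order — order 1: 1; order 2: 9; order 4: 1; order 8: 1.
Total: 12.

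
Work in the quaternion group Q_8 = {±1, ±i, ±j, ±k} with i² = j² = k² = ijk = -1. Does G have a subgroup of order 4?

Yes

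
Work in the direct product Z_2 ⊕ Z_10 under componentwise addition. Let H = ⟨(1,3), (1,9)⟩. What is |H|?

|⟨(1,3)⟩| = 10 and |⟨(1,9)⟩| = 10, so |H| is a multiple of lcm(10, 10) = 10 and divides |G| = 20.
Closing under the operation: H = {(0,0), (0,2), (0,4), (0,6), (0,8), (1,1), (1,3), (1,5), (1,7), (1,9)}, so |H| = 10.

10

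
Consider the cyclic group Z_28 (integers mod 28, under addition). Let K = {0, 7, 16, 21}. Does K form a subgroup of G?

No

16 ∈ K but its inverse 12 ∉ K, so K is not a subgroup.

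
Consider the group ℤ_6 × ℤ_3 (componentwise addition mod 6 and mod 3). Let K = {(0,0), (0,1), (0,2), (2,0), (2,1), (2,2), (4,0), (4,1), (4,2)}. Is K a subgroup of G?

Yes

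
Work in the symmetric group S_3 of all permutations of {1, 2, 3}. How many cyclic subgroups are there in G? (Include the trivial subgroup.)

5

Group the elements of G by the cyclic subgroup they generate; each cyclic subgroup of order d accounts for φ(d) elements.
Cyclic subgroups by order — order 1: 1; order 2: 3; order 3: 1.
Total: 5.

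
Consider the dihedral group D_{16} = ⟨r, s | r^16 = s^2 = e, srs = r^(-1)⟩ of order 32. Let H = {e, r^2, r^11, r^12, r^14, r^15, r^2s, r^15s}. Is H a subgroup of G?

r^15 ∈ H but its inverse r ∉ H, so H is not a subgroup.

No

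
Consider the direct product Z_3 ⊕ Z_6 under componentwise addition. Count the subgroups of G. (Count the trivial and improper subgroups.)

|G| = 18, so by Lagrange every subgroup order divides 18. Divisors: 1, 2, 3, 6, 9, 18.
Subgroups by order — order 1: 1; order 2: 1; order 3: 4; order 6: 4; order 9: 1; order 18: 1.
Total: 1 + 1 + 4 + 4 + 1 + 1 = 12.

12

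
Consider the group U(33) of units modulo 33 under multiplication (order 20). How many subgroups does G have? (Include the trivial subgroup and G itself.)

10

|G| = 20, so by Lagrange every subgroup order divides 20. Divisors: 1, 2, 4, 5, 10, 20.
Subgroups by order — order 1: 1; order 2: 3; order 4: 1; order 5: 1; order 10: 3; order 20: 1.
Total: 1 + 3 + 1 + 1 + 3 + 1 = 10.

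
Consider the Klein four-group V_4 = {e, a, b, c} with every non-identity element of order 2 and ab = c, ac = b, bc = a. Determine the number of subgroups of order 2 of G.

3

|G| = 4 and 2 | 4, so subgroups of order 2 are possible by Lagrange.
The subgroups of order 2 are: {e, a}; {e, b}; {e, c}.
So G has 3 subgroups of order 2.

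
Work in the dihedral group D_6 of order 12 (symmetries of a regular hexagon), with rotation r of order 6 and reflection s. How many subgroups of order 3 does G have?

1

|G| = 12 and 3 | 12, so subgroups of order 3 are possible by Lagrange.
The subgroups of order 3 are: {e, r^2, r^4}.
So G has 1 subgroup of order 3.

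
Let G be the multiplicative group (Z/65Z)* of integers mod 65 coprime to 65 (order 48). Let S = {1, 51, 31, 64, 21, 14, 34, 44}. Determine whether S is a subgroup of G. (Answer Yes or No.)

Yes

|S| = 8 divides |G| = 48, consistent with Lagrange.
S contains the identity, every element's inverse is in S, and S is closed under ·: it is a subgroup.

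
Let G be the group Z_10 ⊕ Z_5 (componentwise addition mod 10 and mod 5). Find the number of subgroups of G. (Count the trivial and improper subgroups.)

|G| = 50, so by Lagrange every subgroup order divides 50. Divisors: 1, 2, 5, 10, 25, 50.
Subgroups by order — order 1: 1; order 2: 1; order 5: 6; order 10: 6; order 25: 1; order 50: 1.
Total: 1 + 1 + 6 + 6 + 1 + 1 = 16.

16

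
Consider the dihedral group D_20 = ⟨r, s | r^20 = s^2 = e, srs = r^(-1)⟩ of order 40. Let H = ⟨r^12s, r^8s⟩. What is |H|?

10

|⟨r^12s⟩| = 2 and |⟨r^8s⟩| = 2, so |H| is a multiple of lcm(2, 2) = 2 and divides |G| = 40.
Closing under the operation: H = {e, r^4, r^8, r^12, r^16, s, r^4s, r^8s, r^12s, r^16s}, so |H| = 10.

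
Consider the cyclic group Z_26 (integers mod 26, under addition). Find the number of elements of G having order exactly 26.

12

In a cyclic group of order 26, the number of elements of order d (for d | 26) is φ(d).
φ(26) = 12.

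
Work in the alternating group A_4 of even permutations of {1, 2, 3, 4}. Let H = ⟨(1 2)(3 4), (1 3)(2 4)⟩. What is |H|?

|⟨(1 2)(3 4)⟩| = 2 and |⟨(1 3)(2 4)⟩| = 2, so |H| is a multiple of lcm(2, 2) = 2 and divides |G| = 12.
Closing under the operation: H = {e, (1 2)(3 4), (1 3)(2 4), (1 4)(2 3)}, so |H| = 4.

4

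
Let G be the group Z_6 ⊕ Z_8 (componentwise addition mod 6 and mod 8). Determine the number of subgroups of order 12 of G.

3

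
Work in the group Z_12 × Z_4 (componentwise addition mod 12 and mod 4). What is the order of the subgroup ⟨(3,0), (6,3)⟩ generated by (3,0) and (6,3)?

16

|⟨(3,0)⟩| = 4 and |⟨(6,3)⟩| = 4, so |H| is a multiple of lcm(4, 4) = 4 and divides |G| = 48.
Closing under the operation: H = {(0,0), (0,1), (0,2), (0,3), (3,0), (3,1), (3,2), (3,3), (6,0), (6,1), (6,2), (6,3), (9,0), (9,1), (9,2), (9,3)}, so |H| = 16.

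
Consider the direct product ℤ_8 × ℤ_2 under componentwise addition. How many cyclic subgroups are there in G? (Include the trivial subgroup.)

Each element a generates a cyclic subgroup ⟨a⟩; distinct elements may generate the same one (a cyclic group of order d has φ(d) generators).
Cyclic subgroups by order — order 1: 1; order 2: 3; order 4: 2; order 8: 2.
Total: 8.

8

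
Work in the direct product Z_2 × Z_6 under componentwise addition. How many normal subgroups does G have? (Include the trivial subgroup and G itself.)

G is abelian, so every subgroup is normal.
G has 10 subgroups in total, hence 10 normal subgroups.

10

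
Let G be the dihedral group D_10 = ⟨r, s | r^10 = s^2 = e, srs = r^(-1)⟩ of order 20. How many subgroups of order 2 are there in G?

|G| = 20 and 2 | 20, so subgroups of order 2 are possible by Lagrange.
The subgroups of order 2 are: {e, r^2s}; {e, r^3s}; {e, r^4s}; {e, r^5}; … (11 in all).
So G has 11 subgroups of order 2.

11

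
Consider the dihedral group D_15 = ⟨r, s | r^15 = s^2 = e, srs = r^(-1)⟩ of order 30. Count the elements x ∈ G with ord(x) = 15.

8

The elements of order 15 are: r, r^2, r^4, r^7, r^8, r^11, r^13, r^14.
That's 8.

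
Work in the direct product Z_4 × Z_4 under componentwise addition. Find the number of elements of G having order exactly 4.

12

An element (a,b) has order lcm(ord(a), ord(b)); count pairs with lcm equal to 4.
Enumerating gives 12 such elements.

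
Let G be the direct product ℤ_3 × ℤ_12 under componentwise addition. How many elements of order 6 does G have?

8

An element (a,b) has order lcm(ord(a), ord(b)); count pairs with lcm equal to 6.
Enumerating gives 8 such elements.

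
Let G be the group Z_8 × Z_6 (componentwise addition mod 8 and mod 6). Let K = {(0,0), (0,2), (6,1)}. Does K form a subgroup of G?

(6,1) ∈ K but its inverse (2,5) ∉ K, so K is not a subgroup.

No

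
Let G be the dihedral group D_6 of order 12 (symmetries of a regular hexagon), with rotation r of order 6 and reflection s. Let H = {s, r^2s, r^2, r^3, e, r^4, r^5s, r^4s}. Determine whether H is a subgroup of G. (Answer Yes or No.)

|H| = 8 does not divide |G| = 12, so by Lagrange H is not a subgroup.

No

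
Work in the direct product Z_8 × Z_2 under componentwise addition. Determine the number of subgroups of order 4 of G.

3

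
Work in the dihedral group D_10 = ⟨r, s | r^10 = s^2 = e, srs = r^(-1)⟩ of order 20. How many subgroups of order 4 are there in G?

5

|G| = 20 and 4 | 20, so subgroups of order 4 are possible by Lagrange.
The subgroups of order 4 are: {e, r^5, r^2s, r^7s}; {e, r^5, r^3s, r^8s}; {e, r^5, r^4s, r^9s}; {e, r^5, s, r^5s}; … (5 in all).
So G has 5 subgroups of order 4.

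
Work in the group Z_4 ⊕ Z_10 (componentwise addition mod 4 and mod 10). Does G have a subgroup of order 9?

No

9 does not divide |G| = 40, so by Lagrange no subgroup of order 9 exists.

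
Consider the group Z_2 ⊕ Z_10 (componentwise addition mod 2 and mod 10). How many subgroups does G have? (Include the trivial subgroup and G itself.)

|G| = 20, so by Lagrange every subgroup order divides 20. Divisors: 1, 2, 4, 5, 10, 20.
Subgroups by order — order 1: 1; order 2: 3; order 4: 1; order 5: 1; order 10: 3; order 20: 1.
Total: 1 + 3 + 1 + 1 + 3 + 1 = 10.

10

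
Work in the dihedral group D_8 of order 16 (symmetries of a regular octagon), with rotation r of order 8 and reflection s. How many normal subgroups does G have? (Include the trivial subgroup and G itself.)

7

G has 19 subgroups. Checking conjugation-invariance by order — order 1: 1/1 normal; order 2: 1/9 normal; order 4: 1/5 normal; order 8: 3/3 normal; order 16: 1/1 normal.
Total normal subgroups: 7.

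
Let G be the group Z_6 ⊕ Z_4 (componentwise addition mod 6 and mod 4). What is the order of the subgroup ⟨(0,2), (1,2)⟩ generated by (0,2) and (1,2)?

12

|⟨(0,2)⟩| = 2 and |⟨(1,2)⟩| = 6, so |H| is a multiple of lcm(2, 6) = 6 and divides |G| = 24.
Closing under the operation: H = {(0,0), (0,2), (1,0), (1,2), (2,0), (2,2), (3,0), (3,2), (4,0), (4,2), (5,0), (5,2)}, so |H| = 12.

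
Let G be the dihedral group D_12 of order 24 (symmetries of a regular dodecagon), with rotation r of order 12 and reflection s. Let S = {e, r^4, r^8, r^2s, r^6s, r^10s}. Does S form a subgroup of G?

|S| = 6 divides |G| = 24, consistent with Lagrange.
S contains the identity, every element's inverse is in S, and S is closed under ·: it is a subgroup.

Yes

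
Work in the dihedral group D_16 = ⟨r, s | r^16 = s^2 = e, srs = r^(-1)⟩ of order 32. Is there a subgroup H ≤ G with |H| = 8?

8 | 32. A subgroup of order 8 is {e, r^2, r^4, r^6, r^8, r^10, r^12, r^14}.

Yes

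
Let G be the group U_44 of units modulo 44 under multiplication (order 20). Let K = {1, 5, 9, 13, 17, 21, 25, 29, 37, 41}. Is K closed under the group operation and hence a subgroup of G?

Yes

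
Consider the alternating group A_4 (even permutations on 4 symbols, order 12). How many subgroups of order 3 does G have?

|G| = 12 and 3 | 12, so subgroups of order 3 are possible by Lagrange.
The subgroups of order 3 are: {e, (1 2 3), (1 3 2)}; {e, (1 2 4), (1 4 2)}; {e, (1 3 4), (1 4 3)}; {e, (2 3 4), (2 4 3)}.
So G has 4 subgroups of order 3.

4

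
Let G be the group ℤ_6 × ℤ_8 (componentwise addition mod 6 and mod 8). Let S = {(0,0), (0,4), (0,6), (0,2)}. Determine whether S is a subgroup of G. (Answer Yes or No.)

|S| = 4 divides |G| = 48, consistent with Lagrange.
S contains the identity, every element's inverse is in S, and S is closed under +: it is a subgroup.
In fact S = ⟨(0,2)⟩.

Yes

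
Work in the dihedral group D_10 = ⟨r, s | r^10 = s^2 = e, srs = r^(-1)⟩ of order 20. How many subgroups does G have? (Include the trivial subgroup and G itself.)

|G| = 20, so by Lagrange every subgroup order divides 20. Divisors: 1, 2, 4, 5, 10, 20.
Subgroups by order — order 1: 1; order 2: 11; order 4: 5; order 5: 1; order 10: 3; order 20: 1.
Total: 1 + 11 + 5 + 1 + 3 + 1 = 22.

22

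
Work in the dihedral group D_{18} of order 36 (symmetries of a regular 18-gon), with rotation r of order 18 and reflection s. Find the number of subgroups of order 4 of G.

9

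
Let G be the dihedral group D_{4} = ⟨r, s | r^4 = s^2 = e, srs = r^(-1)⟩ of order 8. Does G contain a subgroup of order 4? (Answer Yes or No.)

Yes

4 | 8. A subgroup of order 4 is {e, r, r^2, r^3}.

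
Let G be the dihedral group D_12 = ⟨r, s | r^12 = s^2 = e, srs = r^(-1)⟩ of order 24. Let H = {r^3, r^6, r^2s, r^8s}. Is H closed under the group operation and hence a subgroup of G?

No

The identity e ∉ H, so H is not a subgroup.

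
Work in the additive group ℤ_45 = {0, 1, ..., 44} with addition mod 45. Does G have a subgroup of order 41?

No

41 does not divide |G| = 45, so by Lagrange no subgroup of order 41 exists.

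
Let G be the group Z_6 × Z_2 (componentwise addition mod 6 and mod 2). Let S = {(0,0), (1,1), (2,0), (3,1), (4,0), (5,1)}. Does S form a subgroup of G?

|S| = 6 divides |G| = 12, consistent with Lagrange.
S contains the identity, every element's inverse is in S, and S is closed under +: it is a subgroup.
In fact S = ⟨(1,1)⟩.

Yes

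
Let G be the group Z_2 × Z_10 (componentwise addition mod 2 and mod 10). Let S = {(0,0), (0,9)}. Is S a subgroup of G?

(0,9) ∈ S but its inverse (0,1) ∉ S, so S is not a subgroup.

No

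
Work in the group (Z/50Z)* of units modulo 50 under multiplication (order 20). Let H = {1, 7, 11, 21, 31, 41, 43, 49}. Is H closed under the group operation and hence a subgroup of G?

No

|H| = 8 does not divide |G| = 20, so by Lagrange H is not a subgroup.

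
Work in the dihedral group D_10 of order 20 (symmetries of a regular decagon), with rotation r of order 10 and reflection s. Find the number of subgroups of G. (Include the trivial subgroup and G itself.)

|G| = 20, so by Lagrange every subgroup order divides 20. Divisors: 1, 2, 4, 5, 10, 20.
Subgroups by order — order 1: 1; order 2: 11; order 4: 5; order 5: 1; order 10: 3; order 20: 1.
Total: 1 + 11 + 5 + 1 + 3 + 1 = 22.

22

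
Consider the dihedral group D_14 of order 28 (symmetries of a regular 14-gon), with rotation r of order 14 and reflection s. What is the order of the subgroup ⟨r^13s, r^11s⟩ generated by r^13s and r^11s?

14

|⟨r^13s⟩| = 2 and |⟨r^11s⟩| = 2, so |H| is a multiple of lcm(2, 2) = 2 and divides |G| = 28.
Closing under the operation: H = {e, r^2, r^4, r^6, r^8, r^10, r^12, rs, r^3s, r^5s, r^7s, r^9s, r^11s, r^13s}, so |H| = 14.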